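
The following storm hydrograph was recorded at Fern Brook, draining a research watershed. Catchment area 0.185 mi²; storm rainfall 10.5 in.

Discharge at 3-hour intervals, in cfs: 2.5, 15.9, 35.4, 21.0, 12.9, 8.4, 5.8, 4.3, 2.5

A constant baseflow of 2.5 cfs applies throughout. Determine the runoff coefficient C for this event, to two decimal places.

C ≈ 0.21

ΣQ_DR = 86.20 cfs; V = ΣQ_DR·Δt = 9.310 × 10^5 ft³.
Runoff depth d = V / A = 2.166 in.
C = d / P = 2.166 / 10.5 = 0.21.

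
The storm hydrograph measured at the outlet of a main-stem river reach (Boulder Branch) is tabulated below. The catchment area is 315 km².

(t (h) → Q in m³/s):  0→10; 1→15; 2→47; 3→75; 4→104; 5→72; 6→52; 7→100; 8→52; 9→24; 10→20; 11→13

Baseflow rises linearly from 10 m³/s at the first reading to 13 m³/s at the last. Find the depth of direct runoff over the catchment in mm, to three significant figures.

Direct runoff: 0.00, 4.73, 36.45, 64.18, 92.91, 60.64, 40.36, 88.09, 39.82, 11.55, 7.27, 0.00 m³/s; ΣQ_DR = 446.0 m³/s.
V = ΣQ_DR · Δt = 446.0 × 3600 s = 1.606 × 10^6 m³.
Over A = 315 km², depth = V / A = 5.10 mm.

d ≈ 5.10 mm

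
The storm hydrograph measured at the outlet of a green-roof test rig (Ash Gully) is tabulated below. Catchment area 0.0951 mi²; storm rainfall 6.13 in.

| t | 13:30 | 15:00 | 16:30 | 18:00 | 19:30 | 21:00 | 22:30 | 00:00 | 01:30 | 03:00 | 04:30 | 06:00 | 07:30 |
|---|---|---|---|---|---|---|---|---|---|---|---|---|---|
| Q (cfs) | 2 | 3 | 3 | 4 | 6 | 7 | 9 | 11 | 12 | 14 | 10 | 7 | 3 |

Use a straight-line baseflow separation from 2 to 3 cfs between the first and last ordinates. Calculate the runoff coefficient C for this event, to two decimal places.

C ≈ 0.23

ΣQ_DR = 58.50 cfs; V = ΣQ_DR·Δt = 3.159 × 10^5 ft³.
Runoff depth d = V / A = 1.430 in.
C = d / P = 1.430 / 6.13 = 0.23.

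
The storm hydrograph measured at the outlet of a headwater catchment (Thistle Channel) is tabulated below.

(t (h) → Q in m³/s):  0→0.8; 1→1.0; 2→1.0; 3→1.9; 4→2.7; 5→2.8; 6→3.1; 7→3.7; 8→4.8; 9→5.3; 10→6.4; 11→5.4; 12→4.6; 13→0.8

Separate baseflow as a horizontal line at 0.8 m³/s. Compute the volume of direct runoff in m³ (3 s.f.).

V ≈ 1.19 × 10^5 m³

Direct-runoff ordinates (Q − Q_b): 0.0, 0.2, 0.2, 1.1, 1.9, 2.0, 2.3, 2.9, 4.0, 4.5, 5.6, 4.6, 3.8, 0.0 m³/s.
ΣQ_DR = 33.10 m³/s.
With Δt = 1 h = 3600 s, V = ΣQ_DR · Δt = 33.10 × 3600 = 1.19 × 10^5 m³.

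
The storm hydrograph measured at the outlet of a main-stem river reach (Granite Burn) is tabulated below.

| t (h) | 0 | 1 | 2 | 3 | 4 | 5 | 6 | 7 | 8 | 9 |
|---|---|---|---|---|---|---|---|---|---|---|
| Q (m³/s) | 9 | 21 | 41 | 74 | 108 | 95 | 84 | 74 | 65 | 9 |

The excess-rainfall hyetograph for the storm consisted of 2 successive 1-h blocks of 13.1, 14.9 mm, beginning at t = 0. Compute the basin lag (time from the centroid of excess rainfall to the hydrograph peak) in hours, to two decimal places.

t_L ≈ 2.97 h

Centroid of excess rainfall: t_c = Σ P_i·t̄_i / ΣP_i = 1.0321 h (block centres at 0.5, 1.5 h).
Hydrograph peak occurs at t = 4 h, so basin lag t_L = 4 − 1.0321 = 2.97 h.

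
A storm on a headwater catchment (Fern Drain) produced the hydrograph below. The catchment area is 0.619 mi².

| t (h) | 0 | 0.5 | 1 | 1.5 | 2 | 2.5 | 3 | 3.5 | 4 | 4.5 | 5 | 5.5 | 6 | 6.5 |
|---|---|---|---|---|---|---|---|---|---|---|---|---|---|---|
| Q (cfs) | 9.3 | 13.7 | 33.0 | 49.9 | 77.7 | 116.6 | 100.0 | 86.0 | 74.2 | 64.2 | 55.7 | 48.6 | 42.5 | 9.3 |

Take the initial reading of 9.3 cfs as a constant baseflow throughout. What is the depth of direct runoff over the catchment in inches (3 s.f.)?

Direct runoff: 0.0, 4.4, 23.7, 40.6, 68.4, 107.3, 90.7, 76.7, 64.9, 54.9, 46.4, 39.3, 33.2, 0.0 cfs; ΣQ_DR = 650.5 cfs.
V = ΣQ_DR · Δt = 650.5 × 1800 s = 1.171 × 10^6 ft³.
Over A = 0.619 mi², depth = V / A = 0.814 in.

d ≈ 0.814 in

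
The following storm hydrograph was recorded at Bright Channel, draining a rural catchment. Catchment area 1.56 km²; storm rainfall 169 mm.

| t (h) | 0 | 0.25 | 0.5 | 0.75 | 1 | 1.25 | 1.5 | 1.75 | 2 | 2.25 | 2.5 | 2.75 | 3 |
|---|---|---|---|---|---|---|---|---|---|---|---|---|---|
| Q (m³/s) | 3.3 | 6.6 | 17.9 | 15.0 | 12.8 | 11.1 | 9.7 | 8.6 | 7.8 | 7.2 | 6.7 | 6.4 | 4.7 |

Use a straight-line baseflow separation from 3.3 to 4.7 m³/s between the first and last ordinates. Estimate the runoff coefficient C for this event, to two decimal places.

C ≈ 0.22

ΣQ_DR = 65.80 m³/s; V = ΣQ_DR·Δt = 59220 m³.
Runoff depth d = V / A = 37.96 mm.
C = d / P = 37.96 / 169 = 0.22.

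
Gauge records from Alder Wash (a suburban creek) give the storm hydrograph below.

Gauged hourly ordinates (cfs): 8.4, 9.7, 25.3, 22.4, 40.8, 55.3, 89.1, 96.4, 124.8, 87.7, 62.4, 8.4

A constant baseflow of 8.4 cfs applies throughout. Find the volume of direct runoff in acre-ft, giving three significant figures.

Direct-runoff ordinates (Q − Q_b): 0.0, 1.3, 16.9, 14.0, 32.4, 46.9, 80.7, 88.0, 116.4, 79.3, 54.0, 0.0 cfs.
ΣQ_DR = 529.9 cfs.
With Δt = 1 h = 3600 s, V = ΣQ_DR · Δt = 529.9 × 3600 = 1.91 × 10^6 ft³ = 43.8 acre-ft.

V ≈ 43.8 acre-ft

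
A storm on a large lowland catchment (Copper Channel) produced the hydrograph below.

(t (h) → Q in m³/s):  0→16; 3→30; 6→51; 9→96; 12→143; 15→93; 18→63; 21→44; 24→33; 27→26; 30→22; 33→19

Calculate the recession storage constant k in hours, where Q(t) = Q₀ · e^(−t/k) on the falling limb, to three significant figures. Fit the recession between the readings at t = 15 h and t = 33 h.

k ≈ 11.3 h

On the falling limb, Q drops from 93 to 19 m³/s between t = 15 h and t = 33 h (Δt = 18 h).
k = −Δt / ln(Q₂/Q₁) = −18 / ln(19/93) = 11.3 h.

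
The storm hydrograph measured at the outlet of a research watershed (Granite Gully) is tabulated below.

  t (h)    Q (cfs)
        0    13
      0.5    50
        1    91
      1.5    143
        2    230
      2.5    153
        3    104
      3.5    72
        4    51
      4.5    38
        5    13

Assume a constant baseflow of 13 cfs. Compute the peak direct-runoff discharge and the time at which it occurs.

Subtracting baseflow gives direct-runoff ordinates: 0.0, 37.0, 78.0, 130.0, 217.0, 140.0, 91.0, 59.0, 38.0, 25.0, 0.0 cfs.
The maximum is 217.0 cfs, occurring at the reading for t = 2 h.

Q_p = 217.0 cfs at t = 2 h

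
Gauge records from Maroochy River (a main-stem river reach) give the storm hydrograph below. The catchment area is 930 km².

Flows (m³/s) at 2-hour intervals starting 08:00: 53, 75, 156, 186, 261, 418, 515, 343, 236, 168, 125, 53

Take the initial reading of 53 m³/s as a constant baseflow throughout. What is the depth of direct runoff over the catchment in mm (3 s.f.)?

d ≈ 15.1 mm

Direct runoff: 0.0, 22.0, 103.0, 133.0, 208.0, 365.0, 462.0, 290.0, 183.0, 115.0, 72.0, 0.0 m³/s; ΣQ_DR = 1953 m³/s.
V = ΣQ_DR · Δt = 1953 × 7200 s = 1.406 × 10^7 m³.
Over A = 930 km², depth = V / A = 15.1 mm.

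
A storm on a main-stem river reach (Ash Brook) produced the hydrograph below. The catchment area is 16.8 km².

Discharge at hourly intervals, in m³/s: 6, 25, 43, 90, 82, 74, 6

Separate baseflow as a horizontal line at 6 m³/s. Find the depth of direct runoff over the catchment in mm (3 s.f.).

Direct runoff: 0.0, 19.0, 37.0, 84.0, 76.0, 68.0, 0.0 m³/s; ΣQ_DR = 284.0 m³/s.
V = ΣQ_DR · Δt = 284.0 × 3600 s = 1.022 × 10^6 m³.
Over A = 16.8 km², depth = V / A = 60.9 mm.

d ≈ 60.9 mm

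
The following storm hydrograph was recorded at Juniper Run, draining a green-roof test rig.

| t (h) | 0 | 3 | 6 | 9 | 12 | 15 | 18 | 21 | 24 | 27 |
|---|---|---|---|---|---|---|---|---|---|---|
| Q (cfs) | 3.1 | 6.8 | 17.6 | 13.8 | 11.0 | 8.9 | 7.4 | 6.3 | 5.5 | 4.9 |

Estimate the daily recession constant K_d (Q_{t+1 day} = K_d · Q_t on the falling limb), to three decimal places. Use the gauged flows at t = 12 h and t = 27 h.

K_d ≈ 0.274

Between t = 12 h and t = 27 h the flow falls from 11.0 to 4.9 cfs over 5×3 h = 15 h.
Per-interval ratio K = (4.9/11.0)^(1/5) = 0.8507; K_d = K^(24/3) = 0.274.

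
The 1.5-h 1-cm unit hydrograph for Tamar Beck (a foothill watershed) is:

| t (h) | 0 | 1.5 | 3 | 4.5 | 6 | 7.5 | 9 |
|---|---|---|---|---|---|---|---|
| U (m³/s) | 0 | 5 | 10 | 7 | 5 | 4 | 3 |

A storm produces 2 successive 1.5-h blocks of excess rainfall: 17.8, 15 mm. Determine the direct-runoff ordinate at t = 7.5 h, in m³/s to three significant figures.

Q ≈ 14.6 m³/s

By discrete convolution, Q_j = Σ (P_i / 10 mm) · U_{j−i}.
At t = 7.5 h (j=5): Q = (17.8/10)·4 + (15/10)·5 = 14.6 m³/s.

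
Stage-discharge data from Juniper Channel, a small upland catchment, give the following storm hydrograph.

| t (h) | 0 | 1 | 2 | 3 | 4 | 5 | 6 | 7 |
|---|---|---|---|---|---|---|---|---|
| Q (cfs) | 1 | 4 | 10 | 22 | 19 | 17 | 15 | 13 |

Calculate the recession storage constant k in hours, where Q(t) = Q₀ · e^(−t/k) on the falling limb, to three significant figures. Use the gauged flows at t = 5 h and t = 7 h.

k ≈ 7.46 h

On the falling limb, Q drops from 17 to 13 cfs between t = 5 h and t = 7 h (Δt = 2 h).
k = −Δt / ln(Q₂/Q₁) = −2 / ln(13/17) = 7.46 h.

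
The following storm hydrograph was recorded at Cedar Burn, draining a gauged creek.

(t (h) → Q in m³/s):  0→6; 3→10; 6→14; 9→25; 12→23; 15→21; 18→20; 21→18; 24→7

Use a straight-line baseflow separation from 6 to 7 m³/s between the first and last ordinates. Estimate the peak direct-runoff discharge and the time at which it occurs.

Q_p = 18.62 m³/s at t = 9 h

Subtracting baseflow gives direct-runoff ordinates: 0.00, 3.88, 7.75, 18.62, 16.50, 14.38, 13.25, 11.12, 0.00 m³/s.
The maximum is 18.62 m³/s, occurring at the reading for t = 9 h.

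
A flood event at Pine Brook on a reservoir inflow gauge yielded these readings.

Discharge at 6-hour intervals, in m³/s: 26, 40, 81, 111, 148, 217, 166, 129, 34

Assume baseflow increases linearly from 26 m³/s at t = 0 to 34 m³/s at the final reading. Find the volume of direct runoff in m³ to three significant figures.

V ≈ 1.47 × 10^7 m³

Direct-runoff ordinates (Q − Q_b): 0.00, 13.00, 53.00, 82.00, 118.00, 186.00, 134.00, 96.00, 0.00 m³/s.
ΣQ_DR = 682.0 m³/s.
With Δt = 6 h = 21600 s, V = ΣQ_DR · Δt = 682.0 × 21600 = 1.47 × 10^7 m³.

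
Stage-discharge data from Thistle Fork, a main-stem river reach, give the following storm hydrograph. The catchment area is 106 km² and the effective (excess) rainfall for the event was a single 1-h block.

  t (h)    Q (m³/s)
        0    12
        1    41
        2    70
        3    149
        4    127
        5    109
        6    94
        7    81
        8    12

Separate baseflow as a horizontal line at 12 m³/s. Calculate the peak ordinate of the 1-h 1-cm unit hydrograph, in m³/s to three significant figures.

Direct runoff: 0.0, 29.0, 58.0, 137.0, 115.0, 97.0, 82.0, 69.0, 0.0 m³/s; ΣQ_DR = 587.0 m³/s, peak = 137.0 m³/s.
Runoff depth d = ΣQ_DR·Δt / A = 587.0 × 3600 / (106 km²) = 19.94 mm.
The 1-cm UH is the DRH scaled by (10 mm)/d, so U_p = 137.0 × 10/19.94 = 68.7 m³/s.

U_p ≈ 68.7 m³/s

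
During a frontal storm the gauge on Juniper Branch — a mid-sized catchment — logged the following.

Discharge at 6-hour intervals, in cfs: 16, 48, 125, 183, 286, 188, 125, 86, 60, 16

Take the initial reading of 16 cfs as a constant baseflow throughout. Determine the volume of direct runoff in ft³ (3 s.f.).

Direct-runoff ordinates (Q − Q_b): 0.0, 32.0, 109.0, 167.0, 270.0, 172.0, 109.0, 70.0, 44.0, 0.0 cfs.
ΣQ_DR = 973.0 cfs.
With Δt = 6 h = 21600 s, V = ΣQ_DR · Δt = 973.0 × 21600 = 2.10 × 10^7 ft³.

V ≈ 2.10 × 10^7 ft³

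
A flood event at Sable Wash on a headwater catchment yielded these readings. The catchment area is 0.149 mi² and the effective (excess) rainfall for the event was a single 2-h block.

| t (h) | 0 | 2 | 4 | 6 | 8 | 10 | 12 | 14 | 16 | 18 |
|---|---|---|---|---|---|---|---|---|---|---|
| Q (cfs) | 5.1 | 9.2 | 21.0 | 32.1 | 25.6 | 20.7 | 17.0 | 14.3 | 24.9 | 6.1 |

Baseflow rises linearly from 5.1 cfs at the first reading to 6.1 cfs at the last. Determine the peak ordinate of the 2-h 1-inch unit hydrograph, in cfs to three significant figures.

U_p ≈ 10.7 cfs

Direct runoff: 0.00, 3.99, 15.68, 26.67, 20.06, 15.04, 11.23, 8.42, 18.91, 0.00 cfs; ΣQ_DR = 120.0 cfs, peak = 26.67 cfs.
Runoff depth d = ΣQ_DR·Δt / A = 120.0 × 7200 / (0.149 mi²) = 2.496 in.
The 1-inch UH is the DRH scaled by (1 in)/d, so U_p = 26.67 × 1/2.496 = 10.7 cfs.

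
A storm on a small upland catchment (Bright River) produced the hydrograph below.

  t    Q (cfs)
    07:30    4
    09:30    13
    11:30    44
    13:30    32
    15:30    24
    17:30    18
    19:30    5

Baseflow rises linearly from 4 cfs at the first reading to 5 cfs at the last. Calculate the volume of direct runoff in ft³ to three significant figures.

V ≈ 7.81 × 10^5 ft³

Direct-runoff ordinates (Q − Q_b): 0.00, 8.83, 39.67, 27.50, 19.33, 13.17, 0.00 cfs.
ΣQ_DR = 108.5 cfs.
With Δt = 2 h = 7200 s, V = ΣQ_DR · Δt = 108.5 × 7200 = 7.81 × 10^5 ft³.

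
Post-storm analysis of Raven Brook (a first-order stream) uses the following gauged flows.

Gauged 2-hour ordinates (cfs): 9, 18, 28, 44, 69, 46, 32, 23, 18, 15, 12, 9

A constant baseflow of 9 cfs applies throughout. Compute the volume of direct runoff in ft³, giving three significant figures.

Direct-runoff ordinates (Q − Q_b): 0.0, 9.0, 19.0, 35.0, 60.0, 37.0, 23.0, 14.0, 9.0, 6.0, 3.0, 0.0 cfs.
ΣQ_DR = 215.0 cfs.
With Δt = 2 h = 7200 s, V = ΣQ_DR · Δt = 215.0 × 7200 = 1.55 × 10^6 ft³.

V ≈ 1.55 × 10^6 ft³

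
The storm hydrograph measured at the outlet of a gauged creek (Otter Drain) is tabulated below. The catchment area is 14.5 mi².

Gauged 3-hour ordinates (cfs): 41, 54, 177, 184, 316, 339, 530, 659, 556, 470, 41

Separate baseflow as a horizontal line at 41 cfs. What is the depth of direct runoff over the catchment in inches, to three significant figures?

Direct runoff: 0.0, 13.0, 136.0, 143.0, 275.0, 298.0, 489.0, 618.0, 515.0, 429.0, 0.0 cfs; ΣQ_DR = 2916 cfs.
V = ΣQ_DR · Δt = 2916 × 10800 s = 3.149 × 10^7 ft³.
Over A = 14.5 mi², depth = V / A = 0.935 in.

d ≈ 0.935 in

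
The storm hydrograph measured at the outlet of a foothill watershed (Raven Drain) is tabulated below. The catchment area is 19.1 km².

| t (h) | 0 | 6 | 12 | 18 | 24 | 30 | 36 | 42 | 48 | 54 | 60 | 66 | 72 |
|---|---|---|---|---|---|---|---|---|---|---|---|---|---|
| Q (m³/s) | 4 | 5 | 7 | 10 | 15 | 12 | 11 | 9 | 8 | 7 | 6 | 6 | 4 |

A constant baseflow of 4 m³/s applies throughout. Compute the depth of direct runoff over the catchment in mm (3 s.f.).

Direct runoff: 0.0, 1.0, 3.0, 6.0, 11.0, 8.0, 7.0, 5.0, 4.0, 3.0, 2.0, 2.0, 0.0 m³/s; ΣQ_DR = 52.00 m³/s.
V = ΣQ_DR · Δt = 52.00 × 21600 s = 1.123 × 10^6 m³.
Over A = 19.1 km², depth = V / A = 58.8 mm.

d ≈ 58.8 mm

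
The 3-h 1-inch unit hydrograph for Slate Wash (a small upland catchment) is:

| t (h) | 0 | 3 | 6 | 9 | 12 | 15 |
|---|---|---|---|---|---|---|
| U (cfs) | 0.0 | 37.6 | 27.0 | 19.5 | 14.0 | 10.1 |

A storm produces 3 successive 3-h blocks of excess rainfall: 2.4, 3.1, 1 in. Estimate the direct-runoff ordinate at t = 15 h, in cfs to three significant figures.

Q ≈ 87.1 cfs

By discrete convolution, Q_j = Σ (P_i / 1 in) · U_{j−i}.
At t = 15 h (j=5): Q = (2.4/1)·10.1 + (3.1/1)·14.0 + (1/1)·19.5 = 87.1 cfs.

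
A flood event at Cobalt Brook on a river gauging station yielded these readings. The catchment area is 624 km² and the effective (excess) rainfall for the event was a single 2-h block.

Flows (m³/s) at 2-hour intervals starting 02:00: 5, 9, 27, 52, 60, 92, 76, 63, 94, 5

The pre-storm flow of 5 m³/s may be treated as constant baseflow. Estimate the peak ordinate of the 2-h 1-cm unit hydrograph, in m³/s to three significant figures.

U_p ≈ 178 m³/s

Direct runoff: 0.0, 4.0, 22.0, 47.0, 55.0, 87.0, 71.0, 58.0, 89.0, 0.0 m³/s; ΣQ_DR = 433.0 m³/s, peak = 89.0 m³/s.
Runoff depth d = ΣQ_DR·Δt / A = 433.0 × 7200 / (624 km²) = 4.996 mm.
The 1-cm UH is the DRH scaled by (10 mm)/d, so U_p = 89.0 × 10/4.996 = 178 m³/s.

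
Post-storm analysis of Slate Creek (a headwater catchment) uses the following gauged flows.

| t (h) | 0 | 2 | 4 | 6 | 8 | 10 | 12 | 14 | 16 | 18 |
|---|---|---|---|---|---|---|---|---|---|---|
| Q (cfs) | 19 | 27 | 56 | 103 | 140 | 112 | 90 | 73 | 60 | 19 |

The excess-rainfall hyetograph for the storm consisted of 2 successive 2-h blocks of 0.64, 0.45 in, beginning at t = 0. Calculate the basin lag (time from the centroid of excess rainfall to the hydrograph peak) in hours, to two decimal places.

Centroid of excess rainfall: t_c = Σ P_i·t̄_i / ΣP_i = 1.8257 h (block centres at 1, 3 h).
Hydrograph peak occurs at t = 8 h, so basin lag t_L = 8 − 1.8257 = 6.17 h.

t_L ≈ 6.17 h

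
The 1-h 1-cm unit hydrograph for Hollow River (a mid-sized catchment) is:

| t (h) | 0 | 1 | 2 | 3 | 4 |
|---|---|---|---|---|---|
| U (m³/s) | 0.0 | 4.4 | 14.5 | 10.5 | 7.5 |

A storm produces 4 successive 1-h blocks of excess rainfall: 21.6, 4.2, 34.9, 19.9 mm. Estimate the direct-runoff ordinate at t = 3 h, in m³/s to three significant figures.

By discrete convolution, Q_j = Σ (P_i / 10 mm) · U_{j−i}.
At t = 3 h (j=3): Q = (21.6/10)·10.5 + (4.2/10)·14.5 + (34.9/10)·4.4 + (19.9/10)·0.0 = 44.1 m³/s.

Q ≈ 44.1 m³/s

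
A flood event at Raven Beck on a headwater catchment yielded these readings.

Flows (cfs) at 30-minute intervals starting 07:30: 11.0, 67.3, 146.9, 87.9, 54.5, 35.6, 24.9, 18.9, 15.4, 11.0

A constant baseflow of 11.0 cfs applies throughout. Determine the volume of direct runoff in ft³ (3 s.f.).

Direct-runoff ordinates (Q − Q_b): 0.0, 56.3, 135.9, 76.9, 43.5, 24.6, 13.9, 7.9, 4.4, 0.0 cfs.
ΣQ_DR = 363.4 cfs.
With Δt = 0.5 h = 1800 s, V = ΣQ_DR · Δt = 363.4 × 1800 = 6.54 × 10^5 ft³.

V ≈ 6.54 × 10^5 ft³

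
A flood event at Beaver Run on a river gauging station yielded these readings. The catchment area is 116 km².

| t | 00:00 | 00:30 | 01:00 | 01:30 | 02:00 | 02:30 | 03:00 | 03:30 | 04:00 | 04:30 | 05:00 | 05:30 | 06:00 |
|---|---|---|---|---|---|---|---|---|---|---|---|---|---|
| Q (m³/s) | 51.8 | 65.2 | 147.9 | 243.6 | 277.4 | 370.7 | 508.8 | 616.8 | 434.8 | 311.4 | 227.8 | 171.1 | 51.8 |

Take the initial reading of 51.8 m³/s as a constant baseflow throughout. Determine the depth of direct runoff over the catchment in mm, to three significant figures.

d ≈ 43.5 mm

Direct runoff: 0.0, 13.4, 96.1, 191.8, 225.6, 318.9, 457.0, 565.0, 383.0, 259.6, 176.0, 119.3, 0.0 m³/s; ΣQ_DR = 2806 m³/s.
V = ΣQ_DR · Δt = 2806 × 1800 s = 5.050 × 10^6 m³.
Over A = 116 km², depth = V / A = 43.5 mm.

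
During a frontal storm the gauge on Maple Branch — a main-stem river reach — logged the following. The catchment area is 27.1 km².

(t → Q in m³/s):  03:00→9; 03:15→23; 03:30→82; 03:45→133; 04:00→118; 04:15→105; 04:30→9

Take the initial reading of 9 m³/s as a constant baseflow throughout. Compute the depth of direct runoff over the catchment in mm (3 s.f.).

d ≈ 13.8 mm

Direct runoff: 0.0, 14.0, 73.0, 124.0, 109.0, 96.0, 0.0 m³/s; ΣQ_DR = 416.0 m³/s.
V = ΣQ_DR · Δt = 416.0 × 900 s = 3.744 × 10^5 m³.
Over A = 27.1 km², depth = V / A = 13.8 mm.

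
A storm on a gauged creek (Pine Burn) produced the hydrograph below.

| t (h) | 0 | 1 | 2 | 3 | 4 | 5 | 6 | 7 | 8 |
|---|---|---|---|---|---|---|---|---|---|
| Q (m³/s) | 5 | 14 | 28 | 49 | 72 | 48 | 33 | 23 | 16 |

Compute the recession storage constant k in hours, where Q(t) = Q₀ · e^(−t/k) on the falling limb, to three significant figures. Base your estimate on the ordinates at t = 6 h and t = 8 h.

On the falling limb, Q drops from 33 to 16 m³/s between t = 6 h and t = 8 h (Δt = 2 h).
k = −Δt / ln(Q₂/Q₁) = −2 / ln(16/33) = 2.76 h.

k ≈ 2.76 h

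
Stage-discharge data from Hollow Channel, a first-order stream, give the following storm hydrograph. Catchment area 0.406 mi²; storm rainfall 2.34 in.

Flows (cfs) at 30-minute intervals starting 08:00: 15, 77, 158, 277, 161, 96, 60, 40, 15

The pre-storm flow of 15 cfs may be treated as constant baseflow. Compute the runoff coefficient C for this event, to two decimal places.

C ≈ 0.62

ΣQ_DR = 764.0 cfs; V = ΣQ_DR·Δt = 1.375 × 10^6 ft³.
Runoff depth d = V / A = 1.458 in.
C = d / P = 1.458 / 2.34 = 0.62.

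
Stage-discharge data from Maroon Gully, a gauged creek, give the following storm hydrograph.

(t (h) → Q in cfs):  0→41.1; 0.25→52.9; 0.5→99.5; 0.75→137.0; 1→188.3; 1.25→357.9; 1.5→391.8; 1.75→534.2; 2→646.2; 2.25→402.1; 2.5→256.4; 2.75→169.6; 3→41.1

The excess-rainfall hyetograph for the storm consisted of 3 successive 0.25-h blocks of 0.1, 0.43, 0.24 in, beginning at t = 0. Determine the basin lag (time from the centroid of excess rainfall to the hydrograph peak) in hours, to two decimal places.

Centroid of excess rainfall: t_c = Σ P_i·t̄_i / ΣP_i = 0.4205 h (block centres at 0.125, 0.375, 0.625 h).
Hydrograph peak occurs at t = 2 h, so basin lag t_L = 2 − 0.4205 = 1.58 h.

t_L ≈ 1.58 h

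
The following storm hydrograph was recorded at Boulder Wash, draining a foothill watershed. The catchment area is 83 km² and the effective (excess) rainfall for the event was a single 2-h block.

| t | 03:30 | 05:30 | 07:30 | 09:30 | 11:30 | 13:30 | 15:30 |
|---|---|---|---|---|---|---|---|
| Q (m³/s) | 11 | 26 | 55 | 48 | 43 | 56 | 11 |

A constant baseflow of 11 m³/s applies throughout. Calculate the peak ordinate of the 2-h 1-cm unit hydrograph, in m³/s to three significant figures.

Direct runoff: 0.0, 15.0, 44.0, 37.0, 32.0, 45.0, 0.0 m³/s; ΣQ_DR = 173.0 m³/s, peak = 45.0 m³/s.
Runoff depth d = ΣQ_DR·Δt / A = 173.0 × 7200 / (83 km²) = 15.01 mm.
The 1-cm UH is the DRH scaled by (10 mm)/d, so U_p = 45.0 × 10/15.01 = 30.0 m³/s.

U_p ≈ 30.0 m³/s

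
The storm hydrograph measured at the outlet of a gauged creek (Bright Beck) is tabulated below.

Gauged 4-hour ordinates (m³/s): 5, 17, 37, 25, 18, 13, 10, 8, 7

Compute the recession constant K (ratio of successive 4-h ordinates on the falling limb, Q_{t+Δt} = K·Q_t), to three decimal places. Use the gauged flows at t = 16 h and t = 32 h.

Using the recession-limb readings at t = 16 h and t = 32 h: Q falls from 18 to 7 m³/s over 4 intervals.
K = (Q₂/Q₁)^(1/4) = (7/18)^(1/4) = 0.790.

K ≈ 0.790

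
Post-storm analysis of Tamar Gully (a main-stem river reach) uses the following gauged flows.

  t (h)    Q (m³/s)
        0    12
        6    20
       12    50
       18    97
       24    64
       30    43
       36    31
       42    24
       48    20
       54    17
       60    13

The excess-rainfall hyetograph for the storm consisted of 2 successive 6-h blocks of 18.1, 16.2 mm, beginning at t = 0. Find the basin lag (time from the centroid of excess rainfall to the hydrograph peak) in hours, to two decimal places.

Centroid of excess rainfall: t_c = Σ P_i·t̄_i / ΣP_i = 5.8338 h (block centres at 3, 9 h).
Hydrograph peak occurs at t = 18 h, so basin lag t_L = 18 − 5.8338 = 12.17 h.

t_L ≈ 12.17 h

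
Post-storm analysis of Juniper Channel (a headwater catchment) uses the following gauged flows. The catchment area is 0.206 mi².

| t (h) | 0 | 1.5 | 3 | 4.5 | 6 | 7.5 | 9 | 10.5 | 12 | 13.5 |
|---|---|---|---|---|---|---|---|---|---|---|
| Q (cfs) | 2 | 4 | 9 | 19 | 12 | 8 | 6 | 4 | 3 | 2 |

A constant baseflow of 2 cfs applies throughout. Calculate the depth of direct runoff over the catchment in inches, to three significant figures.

d ≈ 0.553 in

Direct runoff: 0.0, 2.0, 7.0, 17.0, 10.0, 6.0, 4.0, 2.0, 1.0, 0.0 cfs; ΣQ_DR = 49.00 cfs.
V = ΣQ_DR · Δt = 49.00 × 5400 s = 2.646 × 10^5 ft³.
Over A = 0.206 mi², depth = V / A = 0.553 in.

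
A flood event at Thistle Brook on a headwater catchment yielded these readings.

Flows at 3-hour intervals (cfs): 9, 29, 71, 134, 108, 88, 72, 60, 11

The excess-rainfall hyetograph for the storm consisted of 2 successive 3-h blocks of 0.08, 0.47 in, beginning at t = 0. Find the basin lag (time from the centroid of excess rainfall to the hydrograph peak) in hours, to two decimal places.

Centroid of excess rainfall: t_c = Σ P_i·t̄_i / ΣP_i = 4.0636 h (block centres at 1.5, 4.5 h).
Hydrograph peak occurs at t = 9 h, so basin lag t_L = 9 − 4.0636 = 4.94 h.

t_L ≈ 4.94 h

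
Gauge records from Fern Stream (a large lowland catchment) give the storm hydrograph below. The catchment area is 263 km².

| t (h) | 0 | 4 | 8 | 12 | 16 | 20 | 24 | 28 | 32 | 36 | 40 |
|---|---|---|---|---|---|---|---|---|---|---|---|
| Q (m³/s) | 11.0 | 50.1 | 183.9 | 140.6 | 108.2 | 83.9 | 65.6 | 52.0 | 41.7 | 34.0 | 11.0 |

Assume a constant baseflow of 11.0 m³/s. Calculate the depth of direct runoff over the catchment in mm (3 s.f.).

Direct runoff: 0.0, 39.1, 172.9, 129.6, 97.2, 72.9, 54.6, 41.0, 30.7, 23.0, 0.0 m³/s; ΣQ_DR = 661.0 m³/s.
V = ΣQ_DR · Δt = 661.0 × 14400 s = 9.518 × 10^6 m³.
Over A = 263 km², depth = V / A = 36.2 mm.

d ≈ 36.2 mm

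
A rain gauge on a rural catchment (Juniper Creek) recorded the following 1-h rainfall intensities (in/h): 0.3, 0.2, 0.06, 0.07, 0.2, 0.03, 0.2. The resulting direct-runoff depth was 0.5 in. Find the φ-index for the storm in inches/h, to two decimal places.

Only the 4 blocks with intensity above φ contribute runoff: 0.3, 0.2, 0.2, 0.2 in/h.
Σ(I−φ)·Δt = d  ⇒  (0.3+0.2+0.2+0.2 − 4φ)·1 = 0.5
φ = (0.9000 − 0.5/1) / 4 = 0.10 in/h.

φ ≈ 0.10 in/h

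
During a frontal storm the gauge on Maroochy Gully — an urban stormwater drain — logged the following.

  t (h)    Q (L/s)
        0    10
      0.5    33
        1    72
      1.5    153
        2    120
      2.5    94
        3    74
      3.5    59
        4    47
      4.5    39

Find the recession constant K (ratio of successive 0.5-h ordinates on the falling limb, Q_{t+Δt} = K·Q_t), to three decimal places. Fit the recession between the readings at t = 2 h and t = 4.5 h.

K ≈ 0.799

Using the recession-limb readings at t = 2 h and t = 4.5 h: Q falls from 120 to 39 L/s over 5 intervals.
K = (Q₂/Q₁)^(1/5) = (39/120)^(1/5) = 0.799.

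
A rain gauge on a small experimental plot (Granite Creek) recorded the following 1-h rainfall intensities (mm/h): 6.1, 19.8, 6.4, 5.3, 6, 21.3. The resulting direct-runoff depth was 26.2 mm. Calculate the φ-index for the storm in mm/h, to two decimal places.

Only the 2 blocks with intensity above φ contribute runoff: 19.8, 21.3 mm/h.
Σ(I−φ)·Δt = d  ⇒  (19.8+21.3 − 2φ)·1 = 26.2
φ = (41.10 − 26.2/1) / 2 = 7.45 mm/h.

φ ≈ 7.45 mm/h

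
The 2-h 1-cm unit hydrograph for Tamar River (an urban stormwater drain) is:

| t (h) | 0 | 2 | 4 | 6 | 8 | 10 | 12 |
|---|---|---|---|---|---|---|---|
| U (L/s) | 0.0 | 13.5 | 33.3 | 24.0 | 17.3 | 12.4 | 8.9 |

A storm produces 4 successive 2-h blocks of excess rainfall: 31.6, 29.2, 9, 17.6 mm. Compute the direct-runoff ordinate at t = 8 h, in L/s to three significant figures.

Q ≈ 178 L/s

By discrete convolution, Q_j = Σ (P_i / 10 mm) · U_{j−i}.
At t = 8 h (j=4): Q = (31.6/10)·17.3 + (29.2/10)·24.0 + (9/10)·33.3 + (17.6/10)·13.5 = 178 L/s.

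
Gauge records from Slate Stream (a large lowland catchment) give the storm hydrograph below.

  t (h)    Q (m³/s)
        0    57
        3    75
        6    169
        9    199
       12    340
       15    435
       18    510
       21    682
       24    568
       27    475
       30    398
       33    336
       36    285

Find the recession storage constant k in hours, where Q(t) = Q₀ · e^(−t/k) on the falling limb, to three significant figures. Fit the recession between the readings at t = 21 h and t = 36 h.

k ≈ 17.2 h

On the falling limb, Q drops from 682 to 285 m³/s between t = 21 h and t = 36 h (Δt = 15 h).
k = −Δt / ln(Q₂/Q₁) = −15 / ln(285/682) = 17.2 h.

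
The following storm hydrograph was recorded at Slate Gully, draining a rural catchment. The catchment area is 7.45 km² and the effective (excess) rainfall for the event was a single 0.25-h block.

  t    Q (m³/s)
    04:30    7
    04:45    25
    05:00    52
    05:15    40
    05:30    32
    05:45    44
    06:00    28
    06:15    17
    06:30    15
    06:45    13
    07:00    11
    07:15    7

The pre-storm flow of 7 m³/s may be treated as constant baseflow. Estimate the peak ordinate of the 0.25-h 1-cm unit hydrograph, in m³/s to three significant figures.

Direct runoff: 0.0, 18.0, 45.0, 33.0, 25.0, 37.0, 21.0, 10.0, 8.0, 6.0, 4.0, 0.0 m³/s; ΣQ_DR = 207.0 m³/s, peak = 45.0 m³/s.
Runoff depth d = ΣQ_DR·Δt / A = 207.0 × 900 / (7.45 km²) = 25.01 mm.
The 1-cm UH is the DRH scaled by (10 mm)/d, so U_p = 45.0 × 10/25.01 = 18.0 m³/s.

U_p ≈ 18.0 m³/s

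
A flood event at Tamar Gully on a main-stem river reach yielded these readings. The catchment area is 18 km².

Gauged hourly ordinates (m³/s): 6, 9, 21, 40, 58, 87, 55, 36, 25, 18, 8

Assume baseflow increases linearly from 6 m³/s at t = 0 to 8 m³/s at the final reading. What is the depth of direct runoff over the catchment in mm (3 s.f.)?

d ≈ 57.2 mm

Direct runoff: 0.00, 2.80, 14.60, 33.40, 51.20, 80.00, 47.80, 28.60, 17.40, 10.20, 0.00 m³/s; ΣQ_DR = 286.0 m³/s.
V = ΣQ_DR · Δt = 286.0 × 3600 s = 1.030 × 10^6 m³.
Over A = 18 km², depth = V / A = 57.2 mm.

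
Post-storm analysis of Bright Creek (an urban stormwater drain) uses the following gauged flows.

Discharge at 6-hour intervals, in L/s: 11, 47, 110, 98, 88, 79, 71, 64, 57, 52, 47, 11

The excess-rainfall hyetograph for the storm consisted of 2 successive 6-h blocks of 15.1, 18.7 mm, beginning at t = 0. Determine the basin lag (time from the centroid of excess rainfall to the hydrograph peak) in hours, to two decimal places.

t_L ≈ 5.68 h

Centroid of excess rainfall: t_c = Σ P_i·t̄_i / ΣP_i = 6.3195 h (block centres at 3, 9 h).
Hydrograph peak occurs at t = 12 h, so basin lag t_L = 12 − 6.3195 = 5.68 h.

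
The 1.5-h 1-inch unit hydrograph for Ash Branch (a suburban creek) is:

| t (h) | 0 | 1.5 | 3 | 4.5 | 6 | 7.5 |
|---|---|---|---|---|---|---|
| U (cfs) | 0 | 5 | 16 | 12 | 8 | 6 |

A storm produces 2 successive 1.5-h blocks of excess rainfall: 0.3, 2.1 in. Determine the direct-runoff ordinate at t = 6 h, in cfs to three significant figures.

By discrete convolution, Q_j = Σ (P_i / 1 in) · U_{j−i}.
At t = 6 h (j=4): Q = (0.3/1)·8 + (2.1/1)·12 = 27.6 cfs.

Q ≈ 27.6 cfs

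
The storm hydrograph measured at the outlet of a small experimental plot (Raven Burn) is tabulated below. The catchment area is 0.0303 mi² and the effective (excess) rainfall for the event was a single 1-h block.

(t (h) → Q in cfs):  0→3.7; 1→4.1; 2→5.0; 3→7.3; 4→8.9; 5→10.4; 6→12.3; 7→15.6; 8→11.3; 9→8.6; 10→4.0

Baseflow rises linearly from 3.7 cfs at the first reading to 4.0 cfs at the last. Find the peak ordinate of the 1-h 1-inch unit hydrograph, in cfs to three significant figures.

U_p ≈ 4.68 cfs

Direct runoff: 0.00, 0.37, 1.24, 3.51, 5.08, 6.55, 8.42, 11.69, 7.36, 4.63, 0.00 cfs; ΣQ_DR = 48.85 cfs, peak = 11.69 cfs.
Runoff depth d = ΣQ_DR·Δt / A = 48.85 × 3600 / (0.0303 mi²) = 2.498 in.
The 1-inch UH is the DRH scaled by (1 in)/d, so U_p = 11.69 × 1/2.498 = 4.68 cfs.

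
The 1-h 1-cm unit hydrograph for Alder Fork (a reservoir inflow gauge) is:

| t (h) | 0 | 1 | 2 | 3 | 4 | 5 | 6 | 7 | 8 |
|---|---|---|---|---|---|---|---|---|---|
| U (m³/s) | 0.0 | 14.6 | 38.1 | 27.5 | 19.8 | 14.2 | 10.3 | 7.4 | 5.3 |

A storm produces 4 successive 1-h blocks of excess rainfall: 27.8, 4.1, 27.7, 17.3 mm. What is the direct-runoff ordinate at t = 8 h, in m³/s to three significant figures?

Q ≈ 70.9 m³/s

By discrete convolution, Q_j = Σ (P_i / 10 mm) · U_{j−i}.
At t = 8 h (j=8): Q = (27.8/10)·5.3 + (4.1/10)·7.4 + (27.7/10)·10.3 + (17.3/10)·14.2 = 70.9 m³/s.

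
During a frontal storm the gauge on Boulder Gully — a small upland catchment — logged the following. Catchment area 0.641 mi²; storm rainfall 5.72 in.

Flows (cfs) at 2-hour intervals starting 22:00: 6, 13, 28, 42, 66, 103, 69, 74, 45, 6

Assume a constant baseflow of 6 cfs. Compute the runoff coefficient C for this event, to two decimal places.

C ≈ 0.33

ΣQ_DR = 392.0 cfs; V = ΣQ_DR·Δt = 2.822 × 10^6 ft³.
Runoff depth d = V / A = 1.895 in.
C = d / P = 1.895 / 5.72 = 0.33.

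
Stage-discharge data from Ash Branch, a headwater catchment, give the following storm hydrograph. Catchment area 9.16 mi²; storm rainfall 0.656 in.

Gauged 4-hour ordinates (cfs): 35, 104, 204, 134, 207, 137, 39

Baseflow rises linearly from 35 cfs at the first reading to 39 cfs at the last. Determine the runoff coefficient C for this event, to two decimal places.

C ≈ 0.62

ΣQ_DR = 601.0 cfs; V = ΣQ_DR·Δt = 8.654 × 10^6 ft³.
Runoff depth d = V / A = 0.4067 in.
C = d / P = 0.4067 / 0.656 = 0.62.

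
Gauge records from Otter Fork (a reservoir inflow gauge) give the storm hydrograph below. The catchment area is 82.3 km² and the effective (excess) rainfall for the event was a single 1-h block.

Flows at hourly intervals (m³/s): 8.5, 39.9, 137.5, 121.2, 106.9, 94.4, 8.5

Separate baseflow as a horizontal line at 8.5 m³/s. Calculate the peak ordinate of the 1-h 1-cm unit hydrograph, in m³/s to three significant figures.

U_p ≈ 64.5 m³/s

Direct runoff: 0.0, 31.4, 129.0, 112.7, 98.4, 85.9, 0.0 m³/s; ΣQ_DR = 457.4 m³/s, peak = 129.0 m³/s.
Runoff depth d = ΣQ_DR·Δt / A = 457.4 × 3600 / (82.3 km²) = 20.01 mm.
The 1-cm UH is the DRH scaled by (10 mm)/d, so U_p = 129.0 × 10/20.01 = 64.5 m³/s.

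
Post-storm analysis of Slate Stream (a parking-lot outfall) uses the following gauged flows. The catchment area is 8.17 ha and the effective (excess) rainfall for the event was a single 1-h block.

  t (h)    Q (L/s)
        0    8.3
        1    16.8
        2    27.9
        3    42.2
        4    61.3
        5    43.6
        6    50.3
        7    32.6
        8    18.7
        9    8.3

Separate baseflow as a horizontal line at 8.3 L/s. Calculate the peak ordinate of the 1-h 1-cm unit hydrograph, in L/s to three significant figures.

U_p ≈ 53.0 L/s

Direct runoff: 0.0, 8.5, 19.6, 33.9, 53.0, 35.3, 42.0, 24.3, 10.4, 0.0 L/s; ΣQ_DR = 227.0 L/s, peak = 53.0 L/s.
Runoff depth d = ΣQ_DR·Δt / A = 227.0 × 3600 / (8.17 ha) = 10.00 mm.
The 1-cm UH is the DRH scaled by (10 mm)/d, so U_p = 53.0 × 10/10.00 = 53.0 L/s.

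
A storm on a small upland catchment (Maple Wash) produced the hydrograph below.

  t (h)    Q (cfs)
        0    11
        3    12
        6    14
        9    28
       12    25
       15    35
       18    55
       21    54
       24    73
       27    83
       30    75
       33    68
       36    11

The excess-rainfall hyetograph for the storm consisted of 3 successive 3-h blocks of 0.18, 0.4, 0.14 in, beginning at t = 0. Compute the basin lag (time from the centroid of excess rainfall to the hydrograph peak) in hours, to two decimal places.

t_L ≈ 22.67 h

Centroid of excess rainfall: t_c = Σ P_i·t̄_i / ΣP_i = 4.3333 h (block centres at 1.5, 4.5, 7.5 h).
Hydrograph peak occurs at t = 27 h, so basin lag t_L = 27 − 4.3333 = 22.67 h.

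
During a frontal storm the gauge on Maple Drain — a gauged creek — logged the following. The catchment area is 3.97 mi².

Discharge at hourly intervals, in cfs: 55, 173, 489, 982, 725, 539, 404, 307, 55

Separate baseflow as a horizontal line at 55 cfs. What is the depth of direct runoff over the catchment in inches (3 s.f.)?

d ≈ 1.26 in

Direct runoff: 0.0, 118.0, 434.0, 927.0, 670.0, 484.0, 349.0, 252.0, 0.0 cfs; ΣQ_DR = 3234 cfs.
V = ΣQ_DR · Δt = 3234 × 3600 s = 1.164 × 10^7 ft³.
Over A = 3.97 mi², depth = V / A = 1.26 in.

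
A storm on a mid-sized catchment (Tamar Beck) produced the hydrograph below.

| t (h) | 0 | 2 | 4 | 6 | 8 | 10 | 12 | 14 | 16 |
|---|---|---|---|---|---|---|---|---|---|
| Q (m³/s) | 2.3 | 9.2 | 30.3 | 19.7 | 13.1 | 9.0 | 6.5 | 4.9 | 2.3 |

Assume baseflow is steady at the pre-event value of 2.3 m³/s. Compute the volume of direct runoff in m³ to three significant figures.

Direct-runoff ordinates (Q − Q_b): 0.0, 6.9, 28.0, 17.4, 10.8, 6.7, 4.2, 2.6, 0.0 m³/s.
ΣQ_DR = 76.60 m³/s.
With Δt = 2 h = 7200 s, V = ΣQ_DR · Δt = 76.60 × 7200 = 5.52 × 10^5 m³.

V ≈ 5.52 × 10^5 m³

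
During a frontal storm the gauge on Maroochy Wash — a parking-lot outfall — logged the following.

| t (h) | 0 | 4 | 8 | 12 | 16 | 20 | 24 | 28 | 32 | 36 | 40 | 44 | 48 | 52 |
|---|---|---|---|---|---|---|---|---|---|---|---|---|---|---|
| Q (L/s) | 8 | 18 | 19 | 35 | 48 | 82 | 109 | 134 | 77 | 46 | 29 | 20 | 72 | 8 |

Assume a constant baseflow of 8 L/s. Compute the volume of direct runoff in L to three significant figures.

V ≈ 8.54 × 10^6 L

Direct-runoff ordinates (Q − Q_b): 0.0, 10.0, 11.0, 27.0, 40.0, 74.0, 101.0, 126.0, 69.0, 38.0, 21.0, 12.0, 64.0, 0.0 L/s.
ΣQ_DR = 593.0 L/s.
With Δt = 4 h = 14400 s, V = ΣQ_DR · Δt = 593.0 × 14400 = 8.54 × 10^6 L.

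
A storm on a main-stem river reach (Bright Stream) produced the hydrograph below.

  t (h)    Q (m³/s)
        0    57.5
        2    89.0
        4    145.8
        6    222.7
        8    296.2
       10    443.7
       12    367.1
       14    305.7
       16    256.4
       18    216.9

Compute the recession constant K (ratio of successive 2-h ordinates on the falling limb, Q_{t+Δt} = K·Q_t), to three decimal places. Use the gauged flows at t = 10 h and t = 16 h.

Using the recession-limb readings at t = 10 h and t = 16 h: Q falls from 443.7 to 256.4 m³/s over 3 intervals.
K = (Q₂/Q₁)^(1/3) = (256.4/443.7)^(1/3) = 0.833.

K ≈ 0.833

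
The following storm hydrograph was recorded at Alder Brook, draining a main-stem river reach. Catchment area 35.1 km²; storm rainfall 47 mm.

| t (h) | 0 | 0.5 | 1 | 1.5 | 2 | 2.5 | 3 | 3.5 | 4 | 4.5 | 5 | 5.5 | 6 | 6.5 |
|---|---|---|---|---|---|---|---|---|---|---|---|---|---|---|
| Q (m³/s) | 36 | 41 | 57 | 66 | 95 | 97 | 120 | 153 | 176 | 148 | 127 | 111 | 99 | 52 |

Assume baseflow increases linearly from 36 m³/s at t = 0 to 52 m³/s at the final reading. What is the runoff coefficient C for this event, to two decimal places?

ΣQ_DR = 762.0 m³/s; V = ΣQ_DR·Δt = 1.372 × 10^6 m³.
Runoff depth d = V / A = 39.08 mm.
C = d / P = 39.08 / 47 = 0.83.

C ≈ 0.83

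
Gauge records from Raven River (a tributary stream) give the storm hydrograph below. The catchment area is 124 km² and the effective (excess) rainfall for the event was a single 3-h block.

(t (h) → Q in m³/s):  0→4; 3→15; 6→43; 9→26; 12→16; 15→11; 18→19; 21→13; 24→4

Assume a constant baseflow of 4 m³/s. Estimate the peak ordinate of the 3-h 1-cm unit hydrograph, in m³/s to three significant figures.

U_p ≈ 38.9 m³/s

Direct runoff: 0.0, 11.0, 39.0, 22.0, 12.0, 7.0, 15.0, 9.0, 0.0 m³/s; ΣQ_DR = 115.0 m³/s, peak = 39.0 m³/s.
Runoff depth d = ΣQ_DR·Δt / A = 115.0 × 10800 / (124 km²) = 10.02 mm.
The 1-cm UH is the DRH scaled by (10 mm)/d, so U_p = 39.0 × 10/10.02 = 38.9 m³/s.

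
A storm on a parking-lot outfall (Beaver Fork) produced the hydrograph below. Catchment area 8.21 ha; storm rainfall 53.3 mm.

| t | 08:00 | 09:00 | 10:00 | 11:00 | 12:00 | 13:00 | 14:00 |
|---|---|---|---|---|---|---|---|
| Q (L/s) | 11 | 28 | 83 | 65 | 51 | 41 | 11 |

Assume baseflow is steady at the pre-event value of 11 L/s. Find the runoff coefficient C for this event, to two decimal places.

ΣQ_DR = 213.0 L/s; V = ΣQ_DR·Δt = 7.668 × 10^5 L.
Runoff depth d = V / A = 9.340 mm.
C = d / P = 9.340 / 53.3 = 0.18.

C ≈ 0.18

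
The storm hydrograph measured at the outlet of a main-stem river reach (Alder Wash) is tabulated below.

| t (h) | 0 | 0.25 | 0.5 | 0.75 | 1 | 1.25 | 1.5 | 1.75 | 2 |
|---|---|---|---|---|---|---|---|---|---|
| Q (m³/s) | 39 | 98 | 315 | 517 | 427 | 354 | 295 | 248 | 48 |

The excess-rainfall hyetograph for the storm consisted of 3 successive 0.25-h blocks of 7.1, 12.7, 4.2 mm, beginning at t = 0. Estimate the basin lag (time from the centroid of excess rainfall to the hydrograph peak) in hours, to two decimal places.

Centroid of excess rainfall: t_c = Σ P_i·t̄_i / ΣP_i = 0.3448 h (block centres at 0.125, 0.375, 0.625 h).
Hydrograph peak occurs at t = 0.75 h, so basin lag t_L = 0.75 − 0.3448 = 0.41 h.

t_L ≈ 0.41 h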